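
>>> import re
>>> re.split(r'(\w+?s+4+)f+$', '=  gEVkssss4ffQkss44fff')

`re.split` interleaves the captured-group text with the surrounding fragments.

['=  ', 'gEVkssss4ffQkss44', '']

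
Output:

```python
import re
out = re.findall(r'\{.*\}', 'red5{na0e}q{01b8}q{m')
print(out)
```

`findall` yields the raw match text (1 of them) because the pattern has no groups.

['{na0e}q{01b8}']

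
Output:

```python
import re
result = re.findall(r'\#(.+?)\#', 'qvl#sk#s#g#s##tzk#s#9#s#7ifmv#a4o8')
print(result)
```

['sk', 'g', '#tzk', '9', '7ifmv']

A non-greedy quantifier consumes as few characters as it can — just enough that the remainder of the pattern still matches from where it stops; whatever follows it matches normally.
Because there's exactly one group, `findall` drops the full match and keeps group 1 from each hit.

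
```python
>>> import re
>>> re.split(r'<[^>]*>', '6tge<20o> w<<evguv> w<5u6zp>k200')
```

['6tge', ' w', ' w', 'k200']

Matches to split on: at [4:9] → '<20o>'; at [11:19] → '<<evguv>'; at [21:28] → '<5u6zp>'.
`split` removes every match and returns the 4 fragments in between.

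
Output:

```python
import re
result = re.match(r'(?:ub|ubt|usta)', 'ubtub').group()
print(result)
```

`|` is ordered: at each position the engine commits to the first alternative that works.
`re.match` only tries the pattern at the start of the string.
The match spans [0:2] → 'ub'.

ub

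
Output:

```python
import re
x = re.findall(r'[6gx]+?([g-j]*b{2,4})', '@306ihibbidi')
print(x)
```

The pattern matches one or more of one of [6gx] (lazy); then zero or more of a character in [g-j], then 2 to 4 of the literal 'b' (captured).
One capturing group, so `findall` returns just the captured substring from the one match — 1 in all.

['ihibb']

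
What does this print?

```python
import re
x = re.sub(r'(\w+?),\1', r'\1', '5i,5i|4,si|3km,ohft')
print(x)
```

`\1` is not a pattern — it's the concrete string captured by group 1, re-applied verbatim.
`\1` in the replacement pulls in group 1's text for each match.

5i|4,si|3km,ohft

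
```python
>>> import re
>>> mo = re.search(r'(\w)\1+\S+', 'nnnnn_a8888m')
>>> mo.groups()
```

('n',)

The backreference `\1` re-matches whatever the first group consumed, character for character.
Unlike `match`, `search` isn't anchored — it looks for the pattern anywhere in the string.
The match spans [0:12] → 'nnnnn_a8888m'.
Captured: group 1 = 'n'.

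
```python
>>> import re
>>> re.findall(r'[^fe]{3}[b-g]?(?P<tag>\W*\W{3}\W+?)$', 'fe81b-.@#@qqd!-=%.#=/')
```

['!-=%.#=/']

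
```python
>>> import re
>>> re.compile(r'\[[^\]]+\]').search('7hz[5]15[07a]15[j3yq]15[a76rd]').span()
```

The match spans [3:6] → '[5]'.

(3, 6)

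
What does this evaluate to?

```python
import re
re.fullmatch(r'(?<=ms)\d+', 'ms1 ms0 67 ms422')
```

Lookahead/lookbehind check context without consuming it, so the matched span excludes the asserted characters.
For `fullmatch`, every character of the input must be accounted for by the pattern.
Here there's no way to consume every character, so the call returns None.

None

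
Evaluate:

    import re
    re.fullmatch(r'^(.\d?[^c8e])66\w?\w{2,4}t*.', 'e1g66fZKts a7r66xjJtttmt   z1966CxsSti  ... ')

None

For `fullmatch`, every character of the input must be accounted for by the pattern.
Here there's no way to consume every character, so the call returns None.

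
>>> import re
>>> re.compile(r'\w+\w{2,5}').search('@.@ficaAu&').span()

This matches one or more of a word character; then 2 to 5 of a word character.
`re.search` scans for the first position where the pattern succeeds.
The match spans [3:9] → 'ficaAu'.

(3, 9)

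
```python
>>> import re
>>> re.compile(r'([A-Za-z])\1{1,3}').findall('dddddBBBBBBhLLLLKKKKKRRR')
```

['d', 'B', 'B', 'L', 'K', 'R']

`\1` is not a pattern — it's the concrete string captured by group 1, re-applied verbatim.
Matches: at [0:4] match 'dddd', group 1 = 'd'; at [5:9] match 'BBBB', group 1 = 'B'; at [9:11] match 'BB', group 1 = 'B'; at [12:16] match 'LLLL', group 1 = 'L'; at [16:20] match 'KKKK', group 1 = 'K'; ….
`findall` collects group 1 from each match (6 total).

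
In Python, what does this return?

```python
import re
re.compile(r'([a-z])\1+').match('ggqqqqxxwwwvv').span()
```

(0, 2)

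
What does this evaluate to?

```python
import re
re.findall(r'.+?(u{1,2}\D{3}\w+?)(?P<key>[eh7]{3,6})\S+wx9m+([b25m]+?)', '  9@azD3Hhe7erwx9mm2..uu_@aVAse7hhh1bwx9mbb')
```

[('uu_@aVAs', 'e7hhh', 'b')]

Pattern: one or more of any character (lazy); then 1 to 2 of a literal 'u', then exactly 3 of a non-digit, then one or more of a word character (lazy) (captured); then 3 to 6 of one of [eh7] (captured as 'key'); then one or more of a non-whitespace character, then the literal 'wx9', then one or more of the literal 'm'; then one or more of one of [b25m] (lazy) (captured).
With the lazy modifier that quantifier settles for the fewest repetitions that let the rest of the pattern succeed (the atoms after it are unaffected and can still be greedy).
Scanning left to right: at [0:42] match '  9@azD3Hhe7erwx9mm2..uu_@aVAse7hhh1bwx9mb', groups = ('uu_@aVAs', 'e7hhh', 'b').
`findall` packs the 3 group values into a tuple for every match.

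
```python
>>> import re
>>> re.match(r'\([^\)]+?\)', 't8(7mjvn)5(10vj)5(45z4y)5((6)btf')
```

None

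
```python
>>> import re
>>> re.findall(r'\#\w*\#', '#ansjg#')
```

Scanning left to right: at [0:7] → '#ansjg#'.
`findall` yields the raw match text (1 of them) because the pattern has no groups.

['#ansjg#']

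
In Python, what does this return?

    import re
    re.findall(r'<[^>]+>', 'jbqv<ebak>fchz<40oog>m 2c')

Since nothing is captured, `findall` lists the 2 matched substrings directly.

['<ebak>', '<40oog>']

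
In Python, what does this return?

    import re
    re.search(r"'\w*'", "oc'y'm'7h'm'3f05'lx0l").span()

(2, 5)

The match spans [2:5] → "'y'".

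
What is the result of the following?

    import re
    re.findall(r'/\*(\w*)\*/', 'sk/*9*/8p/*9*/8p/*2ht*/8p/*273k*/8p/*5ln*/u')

['9', '9', '2ht', '273k', '5ln']

Matches: at [2:7] match '/*9*/', group 1 = '9'; at [9:14] match '/*9*/', group 1 = '9'; at [16:23] match '/*2ht*/', group 1 = '2ht'; at [25:33] match '/*273k*/', group 1 = '273k'; at [35:42] match '/*5ln*/', group 1 = '5ln'.
One capturing group, so `findall` returns just the captured substring from each match — 5 in all.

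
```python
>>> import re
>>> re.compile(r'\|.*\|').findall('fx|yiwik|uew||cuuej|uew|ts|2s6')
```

No capturing groups, so `findall` returns the 1 full match string.

['|yiwik|uew||cuuej|uew|ts|']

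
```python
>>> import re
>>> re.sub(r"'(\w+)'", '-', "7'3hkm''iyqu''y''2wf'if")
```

'7----if'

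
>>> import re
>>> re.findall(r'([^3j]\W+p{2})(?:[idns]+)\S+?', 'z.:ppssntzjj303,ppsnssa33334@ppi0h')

['z.:pp', '4@pp']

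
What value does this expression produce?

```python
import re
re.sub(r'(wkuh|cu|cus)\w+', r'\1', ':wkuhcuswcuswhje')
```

The replacement refers to a captured group, so each match is rewritten using its own captured text.

':wkuh'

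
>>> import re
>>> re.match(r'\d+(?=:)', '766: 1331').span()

Because the assertion is zero-width, the text it checks is not consumed and won't appear in the result.
`re.match` only tries the pattern at the start of the string.
The match spans [0:3] → '766'.

(0, 3)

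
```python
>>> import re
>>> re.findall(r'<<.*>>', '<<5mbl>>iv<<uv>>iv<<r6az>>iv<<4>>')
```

['<<5mbl>>iv<<uv>>iv<<r6az>>iv<<4>>']

Walking the string: at [0:33] → '<<5mbl>>iv<<uv>>iv<<r6az>>iv<<4>>'.
Since nothing is captured, `findall` lists the 1 matched substring directly.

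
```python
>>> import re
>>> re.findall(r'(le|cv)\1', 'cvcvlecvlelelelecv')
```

['cv', 'le', 'le']

A backreference is literal: `\1` must see the identical characters the first group matched.
Scanning left to right: at [0:4] match 'cvcv', group 1 = 'cv'; at [8:12] match 'lele', group 1 = 'le'; at [12:16] match 'lele', group 1 = 'le'.
`findall` collects group 1 from each match (3 total).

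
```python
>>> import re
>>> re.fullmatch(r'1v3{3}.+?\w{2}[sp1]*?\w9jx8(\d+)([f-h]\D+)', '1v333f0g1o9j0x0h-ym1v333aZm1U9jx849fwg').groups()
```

The match spans [0:38] → '1v333f0g1o9j0x0h-ym1v333aZm1U9jx849fwg'.
Captured: group 1 = '49', group 2 = 'fwg'.

('49', 'fwg')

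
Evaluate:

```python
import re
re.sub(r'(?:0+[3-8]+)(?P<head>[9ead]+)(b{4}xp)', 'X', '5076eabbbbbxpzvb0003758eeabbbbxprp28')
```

This matches one or more of the literal '0', then one or more of a character in [3-8] (non-capturing group); then one or more of one of [9ead] (captured as 'head'); then exactly 4 of a literal 'b', then the literal 'xp' (captured).
Matches: at [16:32] → '0003758eeabbbbxp'.
Each match is replaced by 'X'.

'5076eabbbbbxpzvbXrp28'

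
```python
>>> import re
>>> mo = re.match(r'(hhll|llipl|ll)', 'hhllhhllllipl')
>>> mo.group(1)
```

'hhll'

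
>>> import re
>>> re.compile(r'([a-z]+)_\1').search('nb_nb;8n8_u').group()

`\1` has to match the exact text group 1 already captured.
The match spans [0:5] → 'nb_nb'.

'nb_nb'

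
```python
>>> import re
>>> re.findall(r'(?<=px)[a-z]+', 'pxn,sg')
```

The positive lookaround only admits positions where the adjacent text matches; those characters stay outside the span.
Matches: at [2:3] → 'n'.
No capturing groups, so `findall` returns the 1 full match string.

['n']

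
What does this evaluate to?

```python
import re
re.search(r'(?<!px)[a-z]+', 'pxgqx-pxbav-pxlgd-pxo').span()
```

`(?!…)`/`(?<!…)` only lets a position through if the neighbouring text does NOT match; no characters are consumed.
Unlike `match`, `search` isn't anchored — it looks for the pattern anywhere in the string.
The match spans [0:5] → 'pxgqx'.

(0, 5)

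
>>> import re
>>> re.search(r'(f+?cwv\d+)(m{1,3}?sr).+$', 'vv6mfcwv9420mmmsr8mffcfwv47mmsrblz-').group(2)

The match spans [4:35] → 'fcwv9420mmmsr8mffcfwv47mmsrblz-'.
Captured: group 1 = 'fcwv9420', group 2 = 'mmmsr'.

'mmmsr'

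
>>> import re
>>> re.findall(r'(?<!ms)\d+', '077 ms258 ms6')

['077', '58']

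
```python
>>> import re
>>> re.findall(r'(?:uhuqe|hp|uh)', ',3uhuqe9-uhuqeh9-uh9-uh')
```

['uhuqe', 'uhuqe', 'uh', 'uh']

Alternation isn't longest-match — the leftmost alternative that fits at this position is chosen.
Walking the string: at [2:7] → 'uhuqe'; at [9:14] → 'uhuqe'; at [17:19] → 'uh'; at [21:23] → 'uh'.
`findall` yields the raw match text (4 of them) because the pattern has no groups.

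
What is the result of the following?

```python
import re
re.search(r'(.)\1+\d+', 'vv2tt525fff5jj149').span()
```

(0, 3)

After group 1 captures some text, `\1` only succeeds where that same text appears again.
`search` walks the string left to right and returns the first match it finds.
The match spans [0:3] → 'vv2'.
Captured: group 1 = 'v'.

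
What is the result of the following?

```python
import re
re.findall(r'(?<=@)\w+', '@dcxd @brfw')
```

Lookahead/lookbehind check context without consuming it, so the matched span excludes the asserted characters.
With no groups in the pattern, `findall` gives back each whole match — 2 here.

['dcxd', 'brfw']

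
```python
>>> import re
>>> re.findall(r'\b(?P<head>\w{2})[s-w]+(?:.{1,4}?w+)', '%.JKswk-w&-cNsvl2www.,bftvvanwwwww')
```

['JK', 'cN', 'bf']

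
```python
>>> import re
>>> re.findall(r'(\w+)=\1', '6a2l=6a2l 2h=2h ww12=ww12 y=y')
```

['6a2l', '2h', 'ww12', 'y']

`\1` is not a pattern — it's the concrete string captured by group 1, re-applied verbatim.
Walking the string: at [0:9] match '6a2l=6a2l', group 1 = '6a2l'; at [10:15] match '2h=2h', group 1 = '2h'; at [16:25] match 'ww12=ww12', group 1 = 'ww12'; at [26:29] match 'y=y', group 1 = 'y'.
`findall` collects group 1 from each match (4 total).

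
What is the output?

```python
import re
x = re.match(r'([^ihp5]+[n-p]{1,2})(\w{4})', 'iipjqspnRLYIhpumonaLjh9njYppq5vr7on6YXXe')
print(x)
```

This matches one or more of any character except [ihp5], then 1 to 2 of a character in [n-p] (captured); then exactly 4 of a word character (captured).
`match` is anchored at position 0; if the pattern doesn't fit there, it returns None.
Here position 0 doesn't satisfy it, so the call returns None.

None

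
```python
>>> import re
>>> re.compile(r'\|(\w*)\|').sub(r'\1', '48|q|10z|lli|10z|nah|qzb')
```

'48q10zlli10znahqzb'

Matches: at [2:5] → '|q|'; at [8:13] → '|lli|'; at [16:21] → '|nah|'.
The replacement refers to a captured group, so each match is rewritten using its own captured text.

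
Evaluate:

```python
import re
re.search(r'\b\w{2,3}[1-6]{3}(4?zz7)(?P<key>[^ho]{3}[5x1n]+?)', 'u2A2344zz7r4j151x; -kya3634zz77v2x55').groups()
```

('4zz7', 'r4j1')

The match spans [0:14] → 'u2A2344zz7r4j1'.
Captured: group 1 = '4zz7', group 2 = 'r4j1'.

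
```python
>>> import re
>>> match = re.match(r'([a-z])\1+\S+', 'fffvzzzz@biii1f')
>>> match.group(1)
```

'f'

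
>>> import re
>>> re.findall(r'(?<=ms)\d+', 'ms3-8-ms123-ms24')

['3', '123', '24']

Because the assertion is zero-width, the text it checks is not consumed and won't appear in the result.
Scanning left to right: at [2:3] → '3'; at [8:11] → '123'; at [14:16] → '24'.
With no groups in the pattern, `findall` gives back each whole match — 3 here.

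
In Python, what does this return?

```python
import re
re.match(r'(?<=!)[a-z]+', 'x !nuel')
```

None

The positive lookaround only admits positions where the adjacent text matches; those characters stay outside the span.
`re.match` won't scan ahead — the pattern has to work from the very first character.
Here the pattern fails at index 0, so the call returns None.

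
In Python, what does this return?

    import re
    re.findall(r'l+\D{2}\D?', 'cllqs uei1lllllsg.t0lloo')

['llqs ', 'lllllsg.', 'lloo']

Pattern: one or more of a literal 'l'; then exactly 2 of a non-digit, then optionally a non-digit.
Scanning left to right: at [1:6] → 'llqs '; at [10:18] → 'lllllsg.'; at [20:24] → 'lloo'.
`findall` yields the raw match text (3 of them) because the pattern has no groups.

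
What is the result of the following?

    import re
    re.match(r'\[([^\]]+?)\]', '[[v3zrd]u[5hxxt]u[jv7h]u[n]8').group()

'[[v3zrd]'

`re.match` only tries the pattern at the start of the string.
The match spans [0:8] → '[[v3zrd]'.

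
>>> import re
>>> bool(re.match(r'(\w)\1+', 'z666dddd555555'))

False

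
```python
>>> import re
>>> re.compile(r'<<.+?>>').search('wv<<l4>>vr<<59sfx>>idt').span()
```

(2, 8)

The match spans [2:8] → '<<l4>>'.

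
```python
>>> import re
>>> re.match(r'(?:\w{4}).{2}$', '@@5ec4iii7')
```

`match` is anchored at position 0; if the pattern doesn't fit there, it returns None.
Here the pattern fails at index 0, so the call returns None.

None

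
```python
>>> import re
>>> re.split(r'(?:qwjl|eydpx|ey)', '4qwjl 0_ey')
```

['4', ' 0_', '']

`split` removes every match and returns the 3 fragments in between.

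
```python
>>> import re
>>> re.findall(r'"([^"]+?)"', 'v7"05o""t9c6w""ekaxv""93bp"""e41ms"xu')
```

['05o', 't9c6w', 'ekaxv', '93bp', 'e41ms']

Matches: at [2:7] match '"05o"', group 1 = '05o'; at [7:14] match '"t9c6w"', group 1 = 't9c6w'; at [14:21] match '"ekaxv"', group 1 = 'ekaxv'; at [21:27] match '"93bp"', group 1 = '93bp'; at [28:35] match '"e41ms"', group 1 = 'e41ms'.
Because there's exactly one group, `findall` drops the full match and keeps group 1 from each hit.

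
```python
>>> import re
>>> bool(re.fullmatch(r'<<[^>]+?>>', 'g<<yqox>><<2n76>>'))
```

False

`fullmatch` succeeds only if the pattern covers the string from start to end.
Here the pattern can't cover the whole string, so the call returns None, and `bool(None)` is False.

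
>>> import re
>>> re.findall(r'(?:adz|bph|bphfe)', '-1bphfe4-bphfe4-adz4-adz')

['bph', 'bph', 'adz', 'adz']

Alternation isn't longest-match — the leftmost alternative that fits at this position is chosen.
Scanning left to right: at [2:5] → 'bph'; at [9:12] → 'bph'; at [16:19] → 'adz'; at [21:24] → 'adz'.
No capturing groups, so `findall` returns the 4 full match strings.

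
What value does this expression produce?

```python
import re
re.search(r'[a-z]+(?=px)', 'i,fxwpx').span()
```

Because the assertion is zero-width, the text it checks is not consumed and won't appear in the result.
The match spans [2:5] → 'fxw'.

(2, 5)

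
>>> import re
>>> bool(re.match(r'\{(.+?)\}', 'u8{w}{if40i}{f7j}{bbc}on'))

False

`re.match` only tries the pattern at the start of the string.
Here position 0 doesn't satisfy it, so the call returns None, and `bool(None)` is False.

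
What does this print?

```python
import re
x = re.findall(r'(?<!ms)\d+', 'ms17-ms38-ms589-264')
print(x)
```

['7', '8', '89', '264']

The negative lookaround is zero-width — it rules out positions where the adjacent text would match, without consuming anything.
Walking the string: at [3:4] → '7'; at [8:9] → '8'; at [13:15] → '89'; at [16:19] → '264'.
`findall` yields the raw match text (4 of them) because the pattern has no groups.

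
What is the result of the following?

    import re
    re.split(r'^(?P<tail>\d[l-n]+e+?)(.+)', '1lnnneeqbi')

The pattern matches anchored at the start of the string; then a digit, then one or more of a character in [l-n], then one or more of a literal 'e' (lazy) (captured as 'tail'); then one or more of any character (captured).
Matches to split on: at [0:10] → '1lnnneeqbi'.
The group in the pattern means `split` returns the separators' captures alongside the pieces.

['', '1lnnne', 'eqbi', '']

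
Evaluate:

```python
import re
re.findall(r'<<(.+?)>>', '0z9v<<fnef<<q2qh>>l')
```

['fnef<<q2qh']

Walking the string: at [4:18] match '<<fnef<<q2qh>>', group 1 = 'fnef<<q2qh'.
With a single group, `findall` returns only what that group captured — 1 item.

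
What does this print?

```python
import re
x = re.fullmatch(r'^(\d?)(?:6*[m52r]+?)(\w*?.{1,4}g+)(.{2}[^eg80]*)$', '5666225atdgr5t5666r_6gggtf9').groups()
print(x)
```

This matches anchored at the start of the string; then optionally a digit (captured); then zero or more of a literal '6', then one or more of one of [m52r] (lazy) (non-capturing group); then zero or more of a word character (lazy), then 1 to 4 of any character, then one or more of the literal 'g' (captured); then exactly 2 of any character, then zero or more of any character except [eg80] (captured); then anchored at the end.
`re.fullmatch` requires the pattern to consume the entire string.
The match spans [0:27] → '5666225atdgr5t5666r_6gggtf9'.
Captured: group 1 = '5', group 2 = '25atdgr5t5666r_6ggg', group 3 = 'tf9'.

('5', '25atdgr5t5666r_6ggg', 'tf9')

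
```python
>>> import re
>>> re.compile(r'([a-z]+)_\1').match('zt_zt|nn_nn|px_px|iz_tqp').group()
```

'zt_zt'

A backreference is literal: `\1` must see the identical characters the first group matched.
With `match`, the pattern is implicitly anchored at the beginning.
The match spans [0:5] → 'zt_zt'.
Captured: group 1 = 'zt'.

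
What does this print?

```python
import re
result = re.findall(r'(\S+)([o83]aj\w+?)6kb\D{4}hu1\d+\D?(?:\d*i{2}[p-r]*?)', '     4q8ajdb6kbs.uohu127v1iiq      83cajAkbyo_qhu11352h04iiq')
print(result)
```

[('4q', '8ajdb')]

This matches one or more of a non-whitespace character (captured); then one of [o83], then the literal 'aj', then one or more of a word character (lazy) (captured); then the literal '6kb', then exactly 4 of a non-digit, then the literal 'hu1'; then one or more of a digit, then optionally a non-digit; then zero or more of a digit, then exactly 2 of a literal 'i', then zero or more of a character in [p-r] (lazy) (non-capturing group).
Matches: at [5:28] match '4q8ajdb6kbs.uohu127v1ii', groups = ('4q', '8ajdb').
Multiple groups make `findall` return tuples — one 2-tuple for the one match.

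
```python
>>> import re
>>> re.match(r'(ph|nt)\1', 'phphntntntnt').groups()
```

('ph',)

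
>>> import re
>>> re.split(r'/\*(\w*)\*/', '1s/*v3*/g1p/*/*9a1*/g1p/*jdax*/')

['1s', 'v3', 'g1p/*', '9a1', 'g1p', 'jdax', '']

With a capturing group present, the delimiter's captured portion is kept in the result list.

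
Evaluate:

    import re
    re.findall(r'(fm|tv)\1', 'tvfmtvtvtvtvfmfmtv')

['tv', 'tv', 'fm']

The backreference `\1` re-matches whatever the first group consumed, character for character.
Scanning left to right: at [4:8] match 'tvtv', group 1 = 'tv'; at [8:12] match 'tvtv', group 1 = 'tv'; at [12:16] match 'fmfm', group 1 = 'fm'.
Because there's exactly one group, `findall` drops the full match and keeps group 1 from each hit.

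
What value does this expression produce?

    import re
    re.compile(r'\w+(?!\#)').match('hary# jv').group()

The negative lookahead/lookbehind blocks any match where the forbidden context is present.
With `match`, the pattern is implicitly anchored at the beginning.
The match spans [0:3] → 'har'.

'har'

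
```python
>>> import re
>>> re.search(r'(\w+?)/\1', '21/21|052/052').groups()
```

('21',)

The match spans [0:5] → '21/21'.
Captured: group 1 = '21'.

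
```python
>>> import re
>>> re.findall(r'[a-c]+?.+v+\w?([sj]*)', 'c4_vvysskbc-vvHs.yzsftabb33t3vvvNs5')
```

['s']

The pattern matches one or more of a character in [a-c] (lazy), then one or more of any character; then one or more of the literal 'v', then optionally a word character; then zero or more of one of [sj] (captured).
Walking the string: at [0:34] match 'c4_vvysskbc-vvHs.yzsftabb33t3vvvNs', group 1 = 's'.
Because there's exactly one group, `findall` drops the full match and keeps group 1 from the one hit.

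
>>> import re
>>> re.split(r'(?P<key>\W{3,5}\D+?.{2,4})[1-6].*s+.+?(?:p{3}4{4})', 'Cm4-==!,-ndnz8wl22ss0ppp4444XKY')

['Cm4', '-==!,-ndnz8wl', 'XKY']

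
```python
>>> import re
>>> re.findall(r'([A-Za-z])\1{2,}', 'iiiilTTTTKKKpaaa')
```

`\1` has to match the exact text group 1 already captured.
One capturing group, so `findall` returns just the captured substring from each match — 4 in all.

['i', 'T', 'K', 'a']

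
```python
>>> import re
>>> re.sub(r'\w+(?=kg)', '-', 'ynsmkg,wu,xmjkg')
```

'-kg,wu,-kg'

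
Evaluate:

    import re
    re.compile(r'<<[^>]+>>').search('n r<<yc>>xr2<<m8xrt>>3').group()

'<<yc>>'

The match spans [3:9] → '<<yc>>'.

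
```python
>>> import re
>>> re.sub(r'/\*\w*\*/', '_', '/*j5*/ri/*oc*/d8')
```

Matches: at [0:6] → '/*j5*/'; at [8:14] → '/*oc*/'.
Every occurrence is swapped for '_'.

'_ri_d8'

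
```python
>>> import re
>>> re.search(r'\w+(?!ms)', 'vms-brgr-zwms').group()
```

'vms'

`(?!…)`/`(?<!…)` only lets a position through if the neighbouring text does NOT match; no characters are consumed.
The match spans [0:3] → 'vms'.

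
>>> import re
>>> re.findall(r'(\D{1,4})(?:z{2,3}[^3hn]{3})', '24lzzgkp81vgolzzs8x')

Pattern: 1 to 4 of a non-digit (captured); then 2 to 3 of the literal 'z', then exactly 3 of any character except [3hn] (non-capturing group).
Walking the string: at [2:8] match 'lzzgkp', group 1 = 'l'; at [10:19] match 'vgolzzs8x', group 1 = 'vgol'.
One capturing group, so `findall` returns just the captured substring from each match — 2 in all.

['l', 'vgol']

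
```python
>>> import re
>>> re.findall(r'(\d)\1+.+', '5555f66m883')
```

`\1` is not a pattern — it's the concrete string captured by group 1, re-applied verbatim.
Matches: at [0:11] match '5555f66m883', group 1 = '5'.
With a single group, `findall` returns only what that group captured — 1 item.

['5']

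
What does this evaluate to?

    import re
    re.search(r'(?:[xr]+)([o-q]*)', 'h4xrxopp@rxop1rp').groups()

('opp',)

The match spans [2:8] → 'xrxopp'.
Captured: group 1 = 'opp'.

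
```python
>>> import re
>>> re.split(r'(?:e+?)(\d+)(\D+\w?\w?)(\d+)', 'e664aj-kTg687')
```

The pattern matches one or more of a literal 'e' (lazy) (non-capturing group); then one or more of a digit (captured); then one or more of a non-digit, then optionally a word character, then optionally a word character (captured); then one or more of a digit (captured).
Matches to split on: at [0:13] → 'e664aj-kTg687'.
The group in the pattern means `split` returns the separators' captures alongside the pieces.

['', '664', 'aj-kTg68', '7', '']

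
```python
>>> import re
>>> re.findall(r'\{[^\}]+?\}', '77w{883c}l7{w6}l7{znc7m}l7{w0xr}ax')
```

['{883c}', '{w6}', '{znc7m}', '{w0xr}']

Since nothing is captured, `findall` lists the 4 matched substrings directly.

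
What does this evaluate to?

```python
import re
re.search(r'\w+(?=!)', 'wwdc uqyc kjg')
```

The lookaround is zero-width — it requires the adjacent text to match without consuming it, so the asserted text isn't part of the match.
Here the pattern never matches, so the call returns None.

None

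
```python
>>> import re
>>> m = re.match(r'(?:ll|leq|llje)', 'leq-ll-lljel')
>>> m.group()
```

With `match`, the pattern is implicitly anchored at the beginning.
The match spans [0:3] → 'leq'.

'leq'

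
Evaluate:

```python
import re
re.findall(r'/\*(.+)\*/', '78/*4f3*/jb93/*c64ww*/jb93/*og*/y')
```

['4f3*/jb93/*c64ww*/jb93/*og']

`findall` collects group 1 from the one match (1 total).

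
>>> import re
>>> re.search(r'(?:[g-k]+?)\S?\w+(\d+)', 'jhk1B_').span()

Pattern: one or more of a character in [g-k] (lazy) (non-capturing group); then optionally a non-whitespace character, then one or more of a word character; then one or more of a digit (captured).
`search` walks the string left to right and returns the first match it finds.
The match spans [0:4] → 'jhk1'.
Captured: group 1 = '1'.

(0, 4)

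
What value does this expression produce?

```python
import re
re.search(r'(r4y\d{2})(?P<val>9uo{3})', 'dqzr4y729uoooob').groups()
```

('r4y72', '9uooo')

The match spans [3:13] → 'r4y729uooo'.
Captured: group 1 = 'r4y72', group 2 = '9uooo'.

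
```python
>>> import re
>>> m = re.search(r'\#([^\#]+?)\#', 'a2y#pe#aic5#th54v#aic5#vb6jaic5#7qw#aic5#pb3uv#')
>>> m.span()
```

`search` walks the string left to right and returns the first match it finds.
The match spans [3:7] → '#pe#'.
Captured: group 1 = 'pe'.

(3, 7)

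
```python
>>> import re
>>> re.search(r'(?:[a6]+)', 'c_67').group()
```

'6'

Pattern: one or more of one of [a6] (non-capturing group).
`re.search` scans for the first position where the pattern succeeds.
The match spans [2:3] → '6'.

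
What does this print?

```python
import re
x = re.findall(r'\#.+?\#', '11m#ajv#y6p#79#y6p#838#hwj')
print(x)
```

A `+?`/`*?`/`{m,n}?` starts at its minimum and grows only as far as needed for what follows to match.
`findall` yields the raw match text (3 of them) because the pattern has no groups.

['#ajv#', '#79#', '#838#']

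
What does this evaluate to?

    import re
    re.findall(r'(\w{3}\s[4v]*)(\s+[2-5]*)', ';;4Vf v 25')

[('4Vf v', ' 25')]

This matches exactly 3 of a word character, then whitespace, then zero or more of one of [4v] (captured); then one or more of whitespace, then zero or more of a character in [2-5] (captured).
Walking the string: at [2:10] match '4Vf v 25', groups = ('4Vf v', ' 25').
`findall` packs the 2 group values into a tuple for every match.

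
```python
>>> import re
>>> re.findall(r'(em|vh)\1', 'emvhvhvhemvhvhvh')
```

['vh', 'vh']

The backreference `\1` re-matches whatever the first group consumed, character for character.
Because there's exactly one group, `findall` drops the full match and keeps group 1 from each hit.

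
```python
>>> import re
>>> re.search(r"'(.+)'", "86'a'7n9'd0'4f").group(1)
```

"a'7n9'd0"

`re.search` scans for the first position where the pattern succeeds.
The match spans [2:12] → "'a'7n9'd0'".
Captured: group 1 = "a'7n9'd0".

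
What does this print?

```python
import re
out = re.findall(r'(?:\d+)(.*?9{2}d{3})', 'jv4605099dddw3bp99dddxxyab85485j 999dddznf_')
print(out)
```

['dddw3bp99ddd', 'j 999ddd']

Pattern: one or more of a digit (non-capturing group); then zero or more of any character (lazy), then exactly 2 of a literal '9', then exactly 3 of the literal 'd' (captured).
A non-greedy quantifier consumes as few characters as it can — just enough that the remainder of the pattern still matches from where it stops; whatever follows it matches normally.
Walking the string: at [2:21] match '4605099dddw3bp99ddd', group 1 = 'dddw3bp99ddd'; at [26:39] match '85485j 999ddd', group 1 = 'j 999ddd'.
Because there's exactly one group, `findall` drops the full match and keeps group 1 from each hit.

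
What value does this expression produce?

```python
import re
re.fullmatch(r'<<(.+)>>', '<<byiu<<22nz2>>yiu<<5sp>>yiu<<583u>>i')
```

`re.fullmatch` is like wrapping the pattern in `^…$` (in single-line mode).
Here the pattern can't cover the whole string, so the call returns None.

None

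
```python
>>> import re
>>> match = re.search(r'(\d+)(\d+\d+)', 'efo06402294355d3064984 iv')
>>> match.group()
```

'06402294355'

The pattern matches one or more of a digit (captured); then one or more of a digit, then one or more of a digit (captured).
`search` walks the string left to right and returns the first match it finds.
The match spans [3:14] → '06402294355'.
Captured: group 1 = '064022943', group 2 = '55'.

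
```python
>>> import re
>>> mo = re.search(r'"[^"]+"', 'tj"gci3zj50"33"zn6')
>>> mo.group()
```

'"gci3zj50"'

The match spans [2:12] → '"gci3zj50"'.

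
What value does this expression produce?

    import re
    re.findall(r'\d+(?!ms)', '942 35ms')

['942', '3']

`(?!…)`/`(?<!…)` only lets a position through if the neighbouring text does NOT match; no characters are consumed.
Walking the string: at [0:3] → '942'; at [4:5] → '3'.
Since nothing is captured, `findall` lists the 2 matched substrings directly.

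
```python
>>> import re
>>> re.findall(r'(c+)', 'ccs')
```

['cc']

Pattern: one or more of a literal 'c' (captured).
Walking the string: at [0:2] match 'cc', group 1 = 'cc'.
With a single group, `findall` returns only what that group captured — 1 item.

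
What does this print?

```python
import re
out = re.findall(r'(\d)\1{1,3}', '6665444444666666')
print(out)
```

['6', '4', '4', '6', '6']

`\1` is not a pattern — it's the concrete string captured by group 1, re-applied verbatim.
Scanning left to right: at [0:3] match '666', group 1 = '6'; at [4:8] match '4444', group 1 = '4'; at [8:10] match '44', group 1 = '4'; at [10:14] match '6666', group 1 = '6'; at [14:16] match '66', group 1 = '6'.
Because there's exactly one group, `findall` drops the full match and keeps group 1 from each hit.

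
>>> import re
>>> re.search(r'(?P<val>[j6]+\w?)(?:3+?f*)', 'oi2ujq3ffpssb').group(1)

'jq'

The match spans [4:9] → 'jq3ff'.
Captured: group 1 = 'jq'.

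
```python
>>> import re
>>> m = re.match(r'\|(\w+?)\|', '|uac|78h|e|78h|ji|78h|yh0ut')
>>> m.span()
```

With `match`, the pattern is implicitly anchored at the beginning.
The match spans [0:5] → '|uac|'.
Captured: group 1 = 'uac'.

(0, 5)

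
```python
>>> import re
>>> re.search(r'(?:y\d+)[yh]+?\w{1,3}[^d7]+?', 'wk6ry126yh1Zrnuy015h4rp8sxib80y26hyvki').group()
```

This matches a literal 'y', then one or more of a digit (non-capturing group); then one or more of one of [yh] (lazy), then 1 to 3 of a word character, then one or more of any character except [d7] (lazy).
The `?` after the quantifier makes it lazy — it takes as little as possible before letting the rest of the pattern try.
`search` walks the string left to right and returns the first match it finds.
The match spans [4:13] → 'y126yh1Zr'.

'y126yh1Zr'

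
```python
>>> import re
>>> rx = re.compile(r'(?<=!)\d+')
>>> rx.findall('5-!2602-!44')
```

['2602', '44']

Lookahead/lookbehind check context without consuming it, so the matched span excludes the asserted characters.
No capturing groups, so `findall` returns the 2 full match strings.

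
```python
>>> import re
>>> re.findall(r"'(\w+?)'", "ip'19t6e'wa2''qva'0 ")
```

Matches: at [2:9] match "'19t6e'", group 1 = '19t6e'; at [13:18] match "'qva'", group 1 = 'qva'.
Because there's exactly one group, `findall` drops the full match and keeps group 1 from each hit.

['19t6e', 'qva']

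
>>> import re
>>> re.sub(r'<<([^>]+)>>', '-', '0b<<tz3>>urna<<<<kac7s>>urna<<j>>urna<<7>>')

Matches: at [2:9] → '<<tz3>>'; at [13:24] → '<<<<kac7s>>'; at [28:33] → '<<j>>'; at [37:42] → '<<7>>'.
`sub` substitutes '-' at each match site.

'0b-urna-urna-urna-'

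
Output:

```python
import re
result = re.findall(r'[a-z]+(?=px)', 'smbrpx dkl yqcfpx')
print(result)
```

['smbr', 'yqcf']

The lookaround is zero-width — it requires the adjacent text to match without consuming it, so the asserted text isn't part of the match.
With no groups in the pattern, `findall` gives back each whole match — 2 here.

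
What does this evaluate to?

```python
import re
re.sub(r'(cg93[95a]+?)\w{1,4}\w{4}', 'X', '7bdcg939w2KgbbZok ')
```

'7bdXk '

The pattern matches the literal 'cg9', then the literal '3', then one or more of one of [95a] (lazy) (captured); then 1 to 4 of a word character, then exactly 4 of a word character.
`sub` substitutes 'X' at each match site.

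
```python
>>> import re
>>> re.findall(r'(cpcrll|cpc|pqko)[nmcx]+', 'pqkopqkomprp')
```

Walking the string: at [4:9] match 'pqkom', group 1 = 'pqko'.
Because there's exactly one group, `findall` drops the full match and keeps group 1 from the one hit.

['pqko']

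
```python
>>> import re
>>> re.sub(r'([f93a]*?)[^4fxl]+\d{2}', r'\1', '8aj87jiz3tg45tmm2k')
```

This matches zero or more of one of [f93a] (lazy) (captured); then one or more of any character except [4fxl], then exactly 2 of a digit.
Each match is replaced using the text its own group 1 captured.

'tmm2k'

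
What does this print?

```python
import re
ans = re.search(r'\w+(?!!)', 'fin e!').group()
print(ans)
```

`(?!…)`/`(?<!…)` only lets a position through if the neighbouring text does NOT match; no characters are consumed.
`re.search` tries every starting position until one works.
The match spans [0:3] → 'fin'.

fin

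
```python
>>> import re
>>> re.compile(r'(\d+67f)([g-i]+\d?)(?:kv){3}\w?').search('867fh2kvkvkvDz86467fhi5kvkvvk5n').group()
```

The pattern matches one or more of a digit, then the literal '67f' (captured); then one or more of a character in [g-i], then optionally a digit (captured); then the literal 'kv' repeated 3 times, then optionally a word character.
The match spans [0:13] → '867fh2kvkvkvD'.

'867fh2kvkvkvD'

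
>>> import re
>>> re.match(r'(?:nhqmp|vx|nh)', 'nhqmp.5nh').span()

(0, 5)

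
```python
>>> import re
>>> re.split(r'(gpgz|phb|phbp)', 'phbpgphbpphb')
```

['', 'phb', 'pg', 'phb', 'p', 'phb', '']

Branches in `(...|...)` are attempted left-to-right; the first branch that allows the whole pattern to succeed is taken.
Matches to split on: at [0:3] → 'phb'; at [5:8] → 'phb'; at [9:12] → 'phb'.
The group in the pattern means `split` returns the separators' captures alongside the pieces.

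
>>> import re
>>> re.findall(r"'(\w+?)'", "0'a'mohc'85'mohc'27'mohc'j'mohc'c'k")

['a', '85', '27', 'j', 'c']

Scanning left to right: at [1:4] match "'a'", group 1 = 'a'; at [8:12] match "'85'", group 1 = '85'; at [16:20] match "'27'", group 1 = '27'; at [24:27] match "'j'", group 1 = 'j'; at [31:34] match "'c'", group 1 = 'c'.
With a single group, `findall` returns only what that group captured — 5 items.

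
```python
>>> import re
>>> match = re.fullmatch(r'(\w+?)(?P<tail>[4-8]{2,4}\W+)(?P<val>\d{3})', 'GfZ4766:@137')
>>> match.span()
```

(0, 12)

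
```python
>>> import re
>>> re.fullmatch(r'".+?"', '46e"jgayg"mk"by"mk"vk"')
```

None

`re.fullmatch` requires the pattern to consume the entire string.
Here the string isn't matched end-to-end, so the call returns None.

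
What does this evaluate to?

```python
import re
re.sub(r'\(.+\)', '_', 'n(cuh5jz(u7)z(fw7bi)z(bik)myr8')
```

'n_myr8'

Matches: at [1:26] → '(cuh5jz(u7)z(fw7bi)z(bik)'.
Every occurrence is swapped for '_'.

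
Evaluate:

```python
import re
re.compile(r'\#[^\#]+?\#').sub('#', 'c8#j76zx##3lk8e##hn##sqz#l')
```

Matches: at [2:9] → '#j76zx#'; at [9:16] → '#3lk8e#'; at [16:20] → '#hn#'; at [20:25] → '#sqz#'.
`sub` substitutes '#' at each match site.

'c8####l'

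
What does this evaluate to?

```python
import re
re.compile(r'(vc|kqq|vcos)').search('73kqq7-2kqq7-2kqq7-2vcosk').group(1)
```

'kqq'

`search` walks the string left to right and returns the first match it finds.
The match spans [2:5] → 'kqq'.
Captured: group 1 = 'kqq'.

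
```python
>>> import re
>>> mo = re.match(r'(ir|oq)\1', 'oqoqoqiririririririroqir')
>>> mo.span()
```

(0, 4)

`re.match` won't scan ahead — the pattern has to work from the very first character.
The match spans [0:4] → 'oqoq'.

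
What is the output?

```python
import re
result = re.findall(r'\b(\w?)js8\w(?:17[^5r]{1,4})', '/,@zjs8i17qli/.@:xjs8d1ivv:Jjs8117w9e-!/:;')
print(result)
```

['z', 'J']

The pattern matches a word boundary (`\b`, zero-width); then optionally a word character (captured); then the literal 'js8', then a word character; then the literal '17', then 1 to 4 of any character except [5r] (non-capturing group).
Scanning left to right: at [3:14] match 'zjs8i17qli/', group 1 = 'z'; at [27:38] match 'Jjs8117w9e-', group 1 = 'J'.
One capturing group, so `findall` returns just the captured substring from each match — 2 in all.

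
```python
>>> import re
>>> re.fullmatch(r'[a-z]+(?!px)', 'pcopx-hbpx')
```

None

Because the assertion is negative and zero-width, positions next to the forbidden text are skipped.
`fullmatch` succeeds only if the pattern covers the string from start to end.
Here there's no way to consume every character, so the call returns None.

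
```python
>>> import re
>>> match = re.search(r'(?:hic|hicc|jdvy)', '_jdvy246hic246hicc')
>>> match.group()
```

'jdvy'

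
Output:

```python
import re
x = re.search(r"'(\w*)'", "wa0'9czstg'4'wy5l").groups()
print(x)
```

`re.search` tries every starting position until one works.
The match spans [3:11] → "'9czstg'".
Captured: group 1 = '9czstg'.

('9czstg',)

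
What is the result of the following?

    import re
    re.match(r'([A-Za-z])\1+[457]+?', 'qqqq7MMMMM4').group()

'qqqq7'

The backreference `\1` re-matches whatever the first group consumed, character for character.
`re.match` won't scan ahead — the pattern has to work from the very first character.
The match spans [0:5] → 'qqqq7'.
Captured: group 1 = 'q'.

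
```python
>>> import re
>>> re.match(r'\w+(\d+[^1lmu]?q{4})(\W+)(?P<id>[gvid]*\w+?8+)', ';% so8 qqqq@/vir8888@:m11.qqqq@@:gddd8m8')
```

Pattern: one or more of a word character; then one or more of a digit, then optionally any character except [1lmu], then exactly 4 of a literal 'q' (captured); then one or more of a non-word character (captured); then zero or more of one of [gvid], then one or more of a word character (lazy), then one or more of the literal '8' (captured as 'id').
`re.match` only tries the pattern at the start of the string.
Here the string doesn't start with a match, so the call returns None.

None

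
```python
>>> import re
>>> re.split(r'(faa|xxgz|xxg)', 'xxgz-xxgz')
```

`|` is ordered: at each position the engine commits to the first alternative that works.
Matches to split on: at [0:4] → 'xxgz'; at [5:9] → 'xxgz'.
`re.split` interleaves the captured-group text with the surrounding fragments.

['', 'xxgz', '-', 'xxgz', '']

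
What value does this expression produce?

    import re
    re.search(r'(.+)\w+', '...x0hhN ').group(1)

The match spans [0:8] → '...x0hhN'.
Captured: group 1 = '...x0hh'.

'...x0hh'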